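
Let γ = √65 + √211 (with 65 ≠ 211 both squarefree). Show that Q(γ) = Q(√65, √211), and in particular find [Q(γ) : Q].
[Q(γ) : Q] = 4 (equivalently, Q(γ) = Q(√65, √211))

Obviously Q(γ) ⊆ Q(√65, √211), and [Q(√65, √211):Q] = 4 (since 65, 211 are distinct squarefree integers > 1 with 13715 not a perfect square). To show equality we compute the minimal polynomial of γ. From γ = √65 + √211: γ^2 = 65 + 2√(13715) + 211 = 276 + 2√(13715), so γ^2 - 276 = 2√(13715); squaring, (γ^2 - 276)^2 = 4·13715, i.e. γ^4 - 552γ^2 + 76176 - 54860 = 0, i.e. γ^4 - 552γ^2 + 21316 = 0. So γ is a root of x^4 - 552x^2 + 21316. This polynomial is irreducible over Q: it has no rational root (each ±√65 ± √211 is irrational), and any factorization into two quadratics over Q would force √(13715) ∈ Q (pairing opposite roots) or √65, √211 ∈ Q (other pairings), all impossible. Hence [Q(γ):Q] = 4 = [Q(√65, √211):Q], so Q(γ) = Q(√65, √211).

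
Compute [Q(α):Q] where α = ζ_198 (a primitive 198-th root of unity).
[Q(α):Q] = 60

The minimal polynomial of ζ_198 over Q is the 198-th cyclotomic polynomial Φ_198(x), which is irreducible over Q and has degree φ(198) = 60. Hence [Q(α):Q] = φ(198) = 60.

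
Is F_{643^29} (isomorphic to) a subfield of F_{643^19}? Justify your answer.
No: F_{643^29} is not a subfield of F_{643^19}

F_{p^m} embeds in F_{p^n} iff m | n. Here 29 ∤ 19 (since 19 = 0·29 + 19 with remainder 19 ≠ 0), so F_{643^29} is not a subfield of F_{643^19}. Equivalently: if it were, the tower law would give 29 = [F_{643^29}:F_643] dividing [F_{643^19}:F_643] = 19, contradiction.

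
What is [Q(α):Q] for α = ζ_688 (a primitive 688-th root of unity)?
[Q(α):Q] = 336

The minimal polynomial of ζ_688 over Q is the 688-th cyclotomic polynomial Φ_688(x), which is irreducible over Q and has degree φ(688) = 336. Hence [Q(α):Q] = φ(688) = 336.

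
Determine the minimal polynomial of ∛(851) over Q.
m_α(x) = x^3 - 851

α satisfies α^3 = 851, so x^3 - 851 annihilates α. By the rational root test, a rational root p/q (in lowest terms) of x^3 - 851 would satisfy p^3 = 851 q^3, forcing q = 1 and p^3 = 851; but 851 is not a perfect cube, contradiction. A monic cubic over Q with no rational root is irreducible (any nontrivial factorization would include a linear factor). Hence x^3 - 851 is the minimal polynomial of α, and in particular [Q(α):Q] = 3.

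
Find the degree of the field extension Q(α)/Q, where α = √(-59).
[Q(α):Q] = 2

[Q(α):Q] equals the degree of the minimal polynomial of α. Here α^2 = -59 and x^2 + 59 is irreducible (d = -59 is squarefree, ≠ 1, hence not a square), so deg(m_α) = 2. Thus [Q(α):Q] = 2.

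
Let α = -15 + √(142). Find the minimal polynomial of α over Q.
m_α(x) = x^2 + 30x + 83

From α + 15 = √(142), squaring gives (α + 15)^2 = 142, i.e. α^2 + 30α + 225 = 142, so α^2 + 30α + 83 = 0. The discriminant of x^2 + 30x + 83 is (30)^2 - 4·(83) = 900 - 332 = 568, and 4·(142) is not a perfect square in Q since 142 is squarefree and ≠ 1. Hence x^2 + 30x + 83 is irreducible over Q and is the minimal polynomial of α.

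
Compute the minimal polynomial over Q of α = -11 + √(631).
m_α(x) = x^2 + 22x - 510

From α + 11 = √(631), squaring gives (α + 11)^2 = 631, i.e. α^2 + 22α + 121 = 631, so α^2 + 22α - 510 = 0. The discriminant of x^2 + 22x - 510 is (22)^2 - 4·(-510) = 484 + 2040 = 2524, and 4·(631) is not a perfect square in Q since 631 is squarefree and ≠ 1. Hence x^2 + 22x - 510 is irreducible over Q and is the minimal polynomial of α.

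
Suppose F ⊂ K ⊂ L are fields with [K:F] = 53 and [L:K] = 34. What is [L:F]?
[L:F] = 1802

The tower law says that for any tower of field extensions F ⊂ K ⊂ L with finite degrees, [L:F] = [L:K] · [K:F]. Here this gives [L:F] = 34 · 53 = 1802.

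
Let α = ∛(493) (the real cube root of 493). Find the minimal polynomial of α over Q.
m_α(x) = x^3 - 493

α satisfies α^3 = 493, so x^3 - 493 annihilates α. By the rational root test, a rational root p/q (in lowest terms) of x^3 - 493 would satisfy p^3 = 493 q^3, forcing q = 1 and p^3 = 493; but 493 is not a perfect cube, contradiction. A monic cubic over Q with no rational root is irreducible (any nontrivial factorization would include a linear factor). Hence x^3 - 493 is the minimal polynomial of α, and in particular [Q(α):Q] = 3.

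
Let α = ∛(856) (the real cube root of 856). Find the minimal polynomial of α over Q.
m_α(x) = x^3 - 856

α satisfies α^3 = 856, so x^3 - 856 annihilates α. By the rational root test, a rational root p/q (in lowest terms) of x^3 - 856 would satisfy p^3 = 856 q^3, forcing q = 1 and p^3 = 856; but 856 is not a perfect cube, contradiction. A monic cubic over Q with no rational root is irreducible (any nontrivial factorization would include a linear factor). Hence x^3 - 856 is the minimal polynomial of α, and in particular [Q(α):Q] = 3.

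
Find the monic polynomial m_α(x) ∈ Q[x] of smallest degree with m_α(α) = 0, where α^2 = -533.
m_α(x) = x^2 + 533

α satisfies α^2 + 533 = 0, so x^2 + 533 annihilates α. Since d = -533 is squarefree and ≠ 1, it is not a perfect square in Q, so x^2 + 533 has no rational root and is therefore irreducible over Q (a degree-2 polynomial over a field is irreducible iff it has no root). Hence m_α(x) = x^2 + 533.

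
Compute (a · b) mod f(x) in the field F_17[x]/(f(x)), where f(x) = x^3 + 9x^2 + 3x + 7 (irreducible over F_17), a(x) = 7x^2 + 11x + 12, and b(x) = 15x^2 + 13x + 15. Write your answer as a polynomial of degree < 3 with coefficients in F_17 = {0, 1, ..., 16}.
a · b ≡ 7x^2 + 4x + 5 (mod f(x))

Multiply in F_17[x]: a(x)·b(x) = (7x^2 + 11x + 12)·(15x^2 + 13x + 15) = 3x^4 + x^3 + 3x^2 + 15x + 10. This has degree ≥ 3, so divide by f(x) over F_17: 3x^4 + x^3 + 3x^2 + 15x + 10 = (3x + 8)·(x^3 + 9x^2 + 3x + 7) + (7x^2 + 4x + 5). Hence a·b ≡ 7x^2 + 4x + 5 (mod f). (F_17[x]/(f) is a field with 17^3 = 4913 elements since f is irreducible of degree 3.)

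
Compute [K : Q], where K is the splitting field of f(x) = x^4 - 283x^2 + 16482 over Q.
[K : Q] = 4

Solving the quadratic in x^2: x^2 = (283 ± √(283^2 - 4·16482))/2 = (283 ± √14161)/2 = (283 ± 119)/2, giving x^2 = 201 or x^2 = 82. So f(x) = (x^2 - 201)(x^2 - 82) and the roots of f are ±√201, ±√82. Hence the splitting field is K = Q(√201, √82). Since 201 and 82 are distinct squarefree integers > 1, their product 16482 is not a perfect square, so √82 ∉ Q(√201). By the tower law [K:Q] = [Q(√201,√82):Q(√201)] · [Q(√201):Q] = 2 · 2 = 4.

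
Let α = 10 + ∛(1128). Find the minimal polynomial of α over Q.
m_α(x) = x^3 - 30x^2 + 300x - 2128

Set β = α - 10 = ∛(1128), so β^3 = 1128. Then (α - 10)^3 - 1128 = 0, i.e. α is a root of g(x) = (x - 10)^3 - 1128 = x^3 - 30x^2 + 300x - 2128. Since g(x) = h(x - 10) where h(x) = x^3 - 1128, and h is irreducible over Q (because 1128 is not a perfect cube, so h has no rational root, and a monic cubic with no rational root is irreducible), g is also irreducible (irreducibility is preserved under the substitution x → x - 10). Hence m_α(x) = x^3 - 30x^2 + 300x - 2128.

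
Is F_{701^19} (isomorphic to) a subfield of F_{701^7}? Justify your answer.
No: F_{701^19} is not a subfield of F_{701^7}

F_{p^m} embeds in F_{p^n} iff m | n. Here 19 ∤ 7 (since 7 = 0·19 + 7 with remainder 7 ≠ 0), so F_{701^19} is not a subfield of F_{701^7}. Equivalently: if it were, the tower law would give 19 = [F_{701^19}:F_701] dividing [F_{701^7}:F_701] = 7, contradiction.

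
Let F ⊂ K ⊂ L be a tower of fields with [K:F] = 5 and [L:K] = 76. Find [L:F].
[L:F] = 380

The tower law says that for any tower of field extensions F ⊂ K ⊂ L with finite degrees, [L:F] = [L:K] · [K:F]. Here this gives [L:F] = 76 · 5 = 380.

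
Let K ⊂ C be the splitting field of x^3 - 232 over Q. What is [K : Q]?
[K : Q] = 6

The roots of x^3 - 232 are ∛232, ω∛232, ω^2∛232 where ω = e^(2πi/3) is a primitive cube root of unity, so K = Q(∛232, ω). Now [Q(∛232):Q] = 3 (since 232 is not a perfect cube, x^3 - 232 is irreducible) and [Q(ω):Q] = 2. Both 2 and 3 divide [K:Q], and [K:Q] ≤ 3·2 = 6, so [K:Q] = 6. (Equivalently: Q(∛232) ⊂ R but ω ∉ R, so [K : Q(∛232)] = 2.)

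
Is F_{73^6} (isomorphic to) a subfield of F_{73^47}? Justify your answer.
No: F_{73^6} is not a subfield of F_{73^47}

F_{p^m} embeds in F_{p^n} iff m | n. Here 6 ∤ 47 (since 47 = 7·6 + 5 with remainder 5 ≠ 0), so F_{73^6} is not a subfield of F_{73^47}. Equivalently: if it were, the tower law would give 6 = [F_{73^6}:F_73] dividing [F_{73^47}:F_73] = 47, contradiction.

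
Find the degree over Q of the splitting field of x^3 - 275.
[K : Q] = 6

The roots of x^3 - 275 are ∛275, ω∛275, ω^2∛275 where ω = e^(2πi/3) is a primitive cube root of unity, so K = Q(∛275, ω). Now [Q(∛275):Q] = 3 (since 275 is not a perfect cube, x^3 - 275 is irreducible) and [Q(ω):Q] = 2. Both 2 and 3 divide [K:Q], and [K:Q] ≤ 3·2 = 6, so [K:Q] = 6. (Equivalently: Q(∛275) ⊂ R but ω ∉ R, so [K : Q(∛275)] = 2.)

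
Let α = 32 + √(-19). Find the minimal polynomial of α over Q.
m_α(x) = x^2 - 64x + 1043

From α - 32 = √(-19), squaring gives (α - 32)^2 = -19, i.e. α^2 - 64α + 1024 = -19, so α^2 - 64α + 1043 = 0. The discriminant of x^2 - 64x + 1043 is (-64)^2 - 4·(1043) = 4096 - 4172 = -76, and 4·(-19) is not a perfect square in Q since -19 is squarefree and ≠ 1. Hence x^2 - 64x + 1043 is irreducible over Q and is the minimal polynomial of α.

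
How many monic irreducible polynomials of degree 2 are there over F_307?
There are 46971 monic irreducible polynomials of degree 2 over F_307

Each element of F_{307^2} that lies in no proper subfield is a root of exactly one monic irreducible of degree 2 over F_307, and each such polynomial has 2 distinct roots in F_{307^2}. By Möbius inversion the count is N_307(2) = (1/2) Σ_{d|2} μ(2/d) · 307^d = (1/2)(μ(2)·307^1 + μ(1)·307^2) = 93942/2 = 46971.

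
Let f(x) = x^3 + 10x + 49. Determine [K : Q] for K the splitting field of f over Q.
[K : Q] = 6

By the rational root test, any rational root of the monic integer polynomial f(x) = x^3 + 10x + 49 must be an integer dividing the constant term 49, i.e. one of ±{1, 7, 49}. Evaluating: f(1) = 60, f(-1) = 38, f(7) = 462, f(-7) = -364, f(49) = 118188, f(-49) = -118090; none is 0, so f has no rational root and is therefore irreducible over Q (a cubic with no linear factor over a field is irreducible). For an irreducible cubic, the Galois group is A_3 or S_3 according as the discriminant disc(f) = -4a^3 - 27b^2 = -4·(10)^3 - 27·(49)^2 = -68827 is or is not a square in Q. Here disc(f) = -68827 is not a perfect square in Q, so the Galois group of f over Q is not contained in A_3 and must be all of S_3. The splitting field has degree |S_3| = 6 over Q, so [K : Q] = 6.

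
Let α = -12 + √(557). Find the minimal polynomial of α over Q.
m_α(x) = x^2 + 24x - 413

From α + 12 = √(557), squaring gives (α + 12)^2 = 557, i.e. α^2 + 24α + 144 = 557, so α^2 + 24α - 413 = 0. The discriminant of x^2 + 24x - 413 is (24)^2 - 4·(-413) = 576 + 1652 = 2228, and 4·(557) is not a perfect square in Q since 557 is squarefree and ≠ 1. Hence x^2 + 24x - 413 is irreducible over Q and is the minimal polynomial of α.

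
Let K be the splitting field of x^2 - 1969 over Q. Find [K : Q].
[K : Q] = 2

f(x) = x^2 - 1969 factors as (x - √1969)(x + √1969). The splitting field is K = Q(√1969). Since 1969 is squarefree and > 1, it is not a perfect square, so x^2 - 1969 is irreducible over Q and [Q(√1969) : Q] = 2. Hence [K : Q] = 2.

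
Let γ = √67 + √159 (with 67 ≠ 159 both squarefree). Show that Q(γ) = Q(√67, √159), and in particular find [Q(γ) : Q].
[Q(γ) : Q] = 4 (equivalently, Q(γ) = Q(√67, √159))

Obviously Q(γ) ⊆ Q(√67, √159), and [Q(√67, √159):Q] = 4 (since 67, 159 are distinct squarefree integers > 1 with 10653 not a perfect square). To show equality we compute the minimal polynomial of γ. From γ = √67 + √159: γ^2 = 67 + 2√(10653) + 159 = 226 + 2√(10653), so γ^2 - 226 = 2√(10653); squaring, (γ^2 - 226)^2 = 4·10653, i.e. γ^4 - 452γ^2 + 51076 - 42612 = 0, i.e. γ^4 - 452γ^2 + 8464 = 0. So γ is a root of x^4 - 452x^2 + 8464. This polynomial is irreducible over Q: it has no rational root (each ±√67 ± √159 is irrational), and any factorization into two quadratics over Q would force √(10653) ∈ Q (pairing opposite roots) or √67, √159 ∈ Q (other pairings), all impossible. Hence [Q(γ):Q] = 4 = [Q(√67, √159):Q], so Q(γ) = Q(√67, √159).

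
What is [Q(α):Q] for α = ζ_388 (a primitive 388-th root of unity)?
[Q(α):Q] = 192

The minimal polynomial of ζ_388 over Q is the 388-th cyclotomic polynomial Φ_388(x), which is irreducible over Q and has degree φ(388) = 192. Hence [Q(α):Q] = φ(388) = 192.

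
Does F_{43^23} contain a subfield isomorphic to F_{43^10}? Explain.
No: F_{43^10} is not a subfield of F_{43^23}

F_{p^m} embeds in F_{p^n} iff m | n. Here 10 ∤ 23 (since 23 = 2·10 + 3 with remainder 3 ≠ 0), so F_{43^10} is not a subfield of F_{43^23}. Equivalently: if it were, the tower law would give 10 = [F_{43^10}:F_43] dividing [F_{43^23}:F_43] = 23, contradiction.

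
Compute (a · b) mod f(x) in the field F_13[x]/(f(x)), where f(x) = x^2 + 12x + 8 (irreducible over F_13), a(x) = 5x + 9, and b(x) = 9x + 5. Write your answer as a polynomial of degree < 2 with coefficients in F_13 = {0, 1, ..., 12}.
a · b ≡ 8x + 10 (mod f(x))

Multiply in F_13[x]: a(x)·b(x) = (5x + 9)·(9x + 5) = 6x^2 + 2x + 6. This has degree ≥ 2, so divide by f(x) over F_13: 6x^2 + 2x + 6 = (6)·(x^2 + 12x + 8) + (8x + 10). Hence a·b ≡ 8x + 10 (mod f). (F_13[x]/(f) is a field with 13^2 = 169 elements since f is irreducible of degree 2.)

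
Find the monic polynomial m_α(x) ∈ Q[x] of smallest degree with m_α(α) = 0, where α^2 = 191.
m_α(x) = x^2 - 191

α satisfies α^2 - 191 = 0, so x^2 - 191 annihilates α. Since d = 191 is squarefree and ≠ 1, it is not a perfect square in Q, so x^2 - 191 has no rational root and is therefore irreducible over Q (a degree-2 polynomial over a field is irreducible iff it has no root). Hence m_α(x) = x^2 - 191.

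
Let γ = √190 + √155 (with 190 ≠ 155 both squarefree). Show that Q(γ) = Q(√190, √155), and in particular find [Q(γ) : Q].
[Q(γ) : Q] = 4 (equivalently, Q(γ) = Q(√190, √155))

Obviously Q(γ) ⊆ Q(√190, √155), and [Q(√190, √155):Q] = 4 (since 190, 155 are distinct squarefree integers > 1 with 29450 not a perfect square). To show equality we compute the minimal polynomial of γ. From γ = √190 + √155: γ^2 = 190 + 2√(29450) + 155 = 345 + 2√(29450), so γ^2 - 345 = 2√(29450); squaring, (γ^2 - 345)^2 = 4·29450, i.e. γ^4 - 690γ^2 + 119025 - 117800 = 0, i.e. γ^4 - 690γ^2 + 1225 = 0. So γ is a root of x^4 - 690x^2 + 1225. This polynomial is irreducible over Q: it has no rational root (each ±√190 ± √155 is irrational), and any factorization into two quadratics over Q would force √(29450) ∈ Q (pairing opposite roots) or √190, √155 ∈ Q (other pairings), all impossible. Hence [Q(γ):Q] = 4 = [Q(√190, √155):Q], so Q(γ) = Q(√190, √155).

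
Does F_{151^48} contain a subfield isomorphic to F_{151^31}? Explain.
No: F_{151^31} is not a subfield of F_{151^48}

F_{p^m} embeds in F_{p^n} iff m | n. Here 31 ∤ 48 (since 48 = 1·31 + 17 with remainder 17 ≠ 0), so F_{151^31} is not a subfield of F_{151^48}. Equivalently: if it were, the tower law would give 31 = [F_{151^31}:F_151] dividing [F_{151^48}:F_151] = 48, contradiction.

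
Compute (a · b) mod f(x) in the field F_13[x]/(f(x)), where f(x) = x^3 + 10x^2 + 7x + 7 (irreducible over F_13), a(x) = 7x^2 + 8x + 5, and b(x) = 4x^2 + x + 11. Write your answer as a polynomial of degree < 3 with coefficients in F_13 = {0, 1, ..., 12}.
a · b ≡ 5x^2 + 11x (mod f(x))

Multiply in F_13[x]: a(x)·b(x) = (7x^2 + 8x + 5)·(4x^2 + x + 11) = 2x^4 + x^2 + 2x + 3. This has degree ≥ 3, so divide by f(x) over F_13: 2x^4 + x^2 + 2x + 3 = (2x + 6)·(x^3 + 10x^2 + 7x + 7) + (5x^2 + 11x). Hence a·b ≡ 5x^2 + 11x (mod f). (F_13[x]/(f) is a field with 13^3 = 2197 elements since f is irreducible of degree 3.)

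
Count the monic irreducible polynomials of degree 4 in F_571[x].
There are 26575601910 monic irreducible polynomials of degree 4 over F_571

Each element of F_{571^4} that lies in no proper subfield is a root of exactly one monic irreducible of degree 4 over F_571, and each such polynomial has 4 distinct roots in F_{571^4}. By Möbius inversion the count is N_571(4) = (1/4) Σ_{d|4} μ(4/d) · 571^d = (1/4)(μ(4)·571^1 + μ(2)·571^2 + μ(1)·571^4) = 106302407640/4 = 26575601910.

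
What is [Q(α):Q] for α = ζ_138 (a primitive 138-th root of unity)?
[Q(α):Q] = 44

The minimal polynomial of ζ_138 over Q is the 138-th cyclotomic polynomial Φ_138(x), which is irreducible over Q and has degree φ(138) = 44. Hence [Q(α):Q] = φ(138) = 44.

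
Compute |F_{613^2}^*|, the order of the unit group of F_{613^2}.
|F_{613^2}^*| = 375768

F_{613^2} has 613^2 = 375769 elements; its multiplicative group consists of all nonzero elements, so |F_{613^2}^*| = 375769 - 1 = 375768. (It is cyclic since any finite subgroup of the multiplicative group of a field is cyclic.)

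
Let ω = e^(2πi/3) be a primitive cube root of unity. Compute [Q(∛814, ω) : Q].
[Q(∛814, ω) : Q] = 6

[Q(∛814):Q] = 3 (min poly x^3 - 814, irreducible since 814 is not a perfect cube). [Q(ω):Q] = 2 (min poly x^2 + x + 1). Since Q(∛814) ⊂ R and ω ∉ R, we have ω ∉ Q(∛814), so x^2 + x + 1 remains irreducible over Q(∛814) and [Q(∛814, ω) : Q(∛814)] = 2. By the tower law, [Q(∛814, ω) : Q] = 3 · 2 = 6. (In fact Q(∛814, ω) is the splitting field of x^3 - 814 over Q.)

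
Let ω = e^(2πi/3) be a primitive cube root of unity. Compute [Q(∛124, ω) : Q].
[Q(∛124, ω) : Q] = 6

[Q(∛124):Q] = 3 (min poly x^3 - 124, irreducible since 124 is not a perfect cube). [Q(ω):Q] = 2 (min poly x^2 + x + 1). Since Q(∛124) ⊂ R and ω ∉ R, we have ω ∉ Q(∛124), so x^2 + x + 1 remains irreducible over Q(∛124) and [Q(∛124, ω) : Q(∛124)] = 2. By the tower law, [Q(∛124, ω) : Q] = 3 · 2 = 6. (In fact Q(∛124, ω) is the splitting field of x^3 - 124 over Q.)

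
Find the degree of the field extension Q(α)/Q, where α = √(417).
[Q(α):Q] = 2

[Q(α):Q] equals the degree of the minimal polynomial of α. Here α^2 = 417 and x^2 - 417 is irreducible (d = 417 is squarefree, ≠ 1, hence not a square), so deg(m_α) = 2. Thus [Q(α):Q] = 2.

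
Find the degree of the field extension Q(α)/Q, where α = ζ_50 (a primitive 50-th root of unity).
[Q(α):Q] = 20

The minimal polynomial of ζ_50 over Q is the 50-th cyclotomic polynomial Φ_50(x), which is irreducible over Q and has degree φ(50) = 20. Hence [Q(α):Q] = φ(50) = 20.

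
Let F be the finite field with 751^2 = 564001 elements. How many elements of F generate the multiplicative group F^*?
There are φ(564000) = 147200 primitive elements

F_q^* is cyclic of order q - 1 = 564000. A cyclic group of order m has exactly φ(m) generators. Here m = 564000 = 2^5 · 3 · 5^3 · 47, so the number of primitive elements is φ(564000) = 147200.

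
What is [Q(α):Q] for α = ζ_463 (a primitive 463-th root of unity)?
[Q(α):Q] = 462

The minimal polynomial of ζ_463 over Q is the 463-th cyclotomic polynomial Φ_463(x), which is irreducible over Q and has degree φ(463) = 462. Hence [Q(α):Q] = φ(463) = 462.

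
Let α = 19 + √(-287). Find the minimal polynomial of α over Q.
m_α(x) = x^2 - 38x + 648

From α - 19 = √(-287), squaring gives (α - 19)^2 = -287, i.e. α^2 - 38α + 361 = -287, so α^2 - 38α + 648 = 0. The discriminant of x^2 - 38x + 648 is (-38)^2 - 4·(648) = 1444 - 2592 = -1148, and 4·(-287) is not a perfect square in Q since -287 is squarefree and ≠ 1. Hence x^2 - 38x + 648 is irreducible over Q and is the minimal polynomial of α.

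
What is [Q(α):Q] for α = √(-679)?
[Q(α):Q] = 2

[Q(α):Q] equals the degree of the minimal polynomial of α. Here α^2 = -679 and x^2 + 679 is irreducible (d = -679 is squarefree, ≠ 1, hence not a square), so deg(m_α) = 2. Thus [Q(α):Q] = 2.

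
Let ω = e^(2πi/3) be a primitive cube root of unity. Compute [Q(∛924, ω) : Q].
[Q(∛924, ω) : Q] = 6

[Q(∛924):Q] = 3 (min poly x^3 - 924, irreducible since 924 is not a perfect cube). [Q(ω):Q] = 2 (min poly x^2 + x + 1). Since Q(∛924) ⊂ R and ω ∉ R, we have ω ∉ Q(∛924), so x^2 + x + 1 remains irreducible over Q(∛924) and [Q(∛924, ω) : Q(∛924)] = 2. By the tower law, [Q(∛924, ω) : Q] = 3 · 2 = 6. (In fact Q(∛924, ω) is the splitting field of x^3 - 924 over Q.)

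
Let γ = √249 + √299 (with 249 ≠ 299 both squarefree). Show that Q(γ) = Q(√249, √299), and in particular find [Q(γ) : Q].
[Q(γ) : Q] = 4 (equivalently, Q(γ) = Q(√249, √299))

Obviously Q(γ) ⊆ Q(√249, √299), and [Q(√249, √299):Q] = 4 (since 249, 299 are distinct squarefree integers > 1 with 74451 not a perfect square). To show equality we compute the minimal polynomial of γ. From γ = √249 + √299: γ^2 = 249 + 2√(74451) + 299 = 548 + 2√(74451), so γ^2 - 548 = 2√(74451); squaring, (γ^2 - 548)^2 = 4·74451, i.e. γ^4 - 1096γ^2 + 300304 - 297804 = 0, i.e. γ^4 - 1096γ^2 + 2500 = 0. So γ is a root of x^4 - 1096x^2 + 2500. This polynomial is irreducible over Q: it has no rational root (each ±√249 ± √299 is irrational), and any factorization into two quadratics over Q would force √(74451) ∈ Q (pairing opposite roots) or √249, √299 ∈ Q (other pairings), all impossible. Hence [Q(γ):Q] = 4 = [Q(√249, √299):Q], so Q(γ) = Q(√249, √299).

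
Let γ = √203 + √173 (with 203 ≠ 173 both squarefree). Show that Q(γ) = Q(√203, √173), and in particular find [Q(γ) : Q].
[Q(γ) : Q] = 4 (equivalently, Q(γ) = Q(√203, √173))

Obviously Q(γ) ⊆ Q(√203, √173), and [Q(√203, √173):Q] = 4 (since 203, 173 are distinct squarefree integers > 1 with 35119 not a perfect square). To show equality we compute the minimal polynomial of γ. From γ = √203 + √173: γ^2 = 203 + 2√(35119) + 173 = 376 + 2√(35119), so γ^2 - 376 = 2√(35119); squaring, (γ^2 - 376)^2 = 4·35119, i.e. γ^4 - 752γ^2 + 141376 - 140476 = 0, i.e. γ^4 - 752γ^2 + 900 = 0. So γ is a root of x^4 - 752x^2 + 900. This polynomial is irreducible over Q: it has no rational root (each ±√203 ± √173 is irrational), and any factorization into two quadratics over Q would force √(35119) ∈ Q (pairing opposite roots) or √203, √173 ∈ Q (other pairings), all impossible. Hence [Q(γ):Q] = 4 = [Q(√203, √173):Q], so Q(γ) = Q(√203, √173).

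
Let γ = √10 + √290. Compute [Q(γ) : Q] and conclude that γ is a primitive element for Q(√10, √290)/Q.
[Q(γ) : Q] = 4 (equivalently, Q(γ) = Q(√10, √290))

Obviously Q(γ) ⊆ Q(√10, √290), and [Q(√10, √290):Q] = 4 (since 10, 290 are distinct squarefree integers > 1 with 2900 not a perfect square). To show equality we compute the minimal polynomial of γ. From γ = √10 + √290: γ^2 = 10 + 2√(2900) + 290 = 300 + 2√(2900), so γ^2 - 300 = 2√(2900); squaring, (γ^2 - 300)^2 = 4·2900, i.e. γ^4 - 600γ^2 + 90000 - 11600 = 0, i.e. γ^4 - 600γ^2 + 78400 = 0. So γ is a root of x^4 - 600x^2 + 78400. This polynomial is irreducible over Q: it has no rational root (each ±√10 ± √290 is irrational), and any factorization into two quadratics over Q would force √(2900) ∈ Q (pairing opposite roots) or √10, √290 ∈ Q (other pairings), all impossible. Hence [Q(γ):Q] = 4 = [Q(√10, √290):Q], so Q(γ) = Q(√10, √290).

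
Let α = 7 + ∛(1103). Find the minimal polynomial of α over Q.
m_α(x) = x^3 - 21x^2 + 147x - 1446

Set β = α - 7 = ∛(1103), so β^3 = 1103. Then (α - 7)^3 - 1103 = 0, i.e. α is a root of g(x) = (x - 7)^3 - 1103 = x^3 - 21x^2 + 147x - 1446. Since g(x) = h(x - 7) where h(x) = x^3 - 1103, and h is irreducible over Q (because 1103 is not a perfect cube, so h has no rational root, and a monic cubic with no rational root is irreducible), g is also irreducible (irreducibility is preserved under the substitution x → x - 7). Hence m_α(x) = x^3 - 21x^2 + 147x - 1446.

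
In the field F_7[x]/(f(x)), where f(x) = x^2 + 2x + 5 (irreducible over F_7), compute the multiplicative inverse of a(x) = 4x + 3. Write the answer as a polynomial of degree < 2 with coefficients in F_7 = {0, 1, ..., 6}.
a(x)^(-1) ≡ 5x + 1 (mod f(x))

Since f is irreducible over F_7, F_7[x]/(f) is a field and a(x) ≠ 0 has an inverse. Apply the extended Euclidean algorithm to f(x) and a(x) in F_7[x]: f(x) = (2x + 6)·a(x) + (1). The last nonzero remainder is the constant 1 = gcd(f, a) in F_7. Back-substituting through the division chain expresses 1 = s(x)·a(x) + t(x)·f(x) with s(x) ≡ 5x + 1 (mod f), so a(x)^(-1) ≡ s(x) = 5x + 1 (mod f). Check: (4x + 3)·(5x + 1) = 6x^2 + 5x + 3 ≡ 1 (mod x^2 + 2x + 5).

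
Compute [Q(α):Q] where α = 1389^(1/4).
[Q(α):Q] = 4

α is a root of x^4 - 1389. By Eisenstein's criterion at the prime p = 3 (which divides the constant term 1389 but p^2 = 9 does not, since 1389 is squarefree), x^4 - 1389 is irreducible over Q. Hence [Q(α):Q] = 4.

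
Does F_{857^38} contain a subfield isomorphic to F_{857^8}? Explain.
No: F_{857^8} is not a subfield of F_{857^38}

F_{p^m} embeds in F_{p^n} iff m | n. Here 8 ∤ 38 (since 38 = 4·8 + 6 with remainder 6 ≠ 0), so F_{857^8} is not a subfield of F_{857^38}. Equivalently: if it were, the tower law would give 8 = [F_{857^8}:F_857] dividing [F_{857^38}:F_857] = 38, contradiction.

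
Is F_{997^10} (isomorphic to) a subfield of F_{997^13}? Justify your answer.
No: F_{997^10} is not a subfield of F_{997^13}

F_{p^m} embeds in F_{p^n} iff m | n. Here 10 ∤ 13 (since 13 = 1·10 + 3 with remainder 3 ≠ 0), so F_{997^10} is not a subfield of F_{997^13}. Equivalently: if it were, the tower law would give 10 = [F_{997^10}:F_997] dividing [F_{997^13}:F_997] = 13, contradiction.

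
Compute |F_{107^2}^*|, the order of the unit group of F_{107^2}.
|F_{107^2}^*| = 11448

F_{107^2} has 107^2 = 11449 elements; its multiplicative group consists of all nonzero elements, so |F_{107^2}^*| = 11449 - 1 = 11448. (It is cyclic since any finite subgroup of the multiplicative group of a field is cyclic.)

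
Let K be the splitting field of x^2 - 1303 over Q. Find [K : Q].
[K : Q] = 2

f(x) = x^2 - 1303 factors as (x - √1303)(x + √1303). The splitting field is K = Q(√1303). Since 1303 is squarefree and > 1, it is not a perfect square, so x^2 - 1303 is irreducible over Q and [Q(√1303) : Q] = 2. Hence [K : Q] = 2.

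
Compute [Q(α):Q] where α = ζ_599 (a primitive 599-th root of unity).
[Q(α):Q] = 598

The minimal polynomial of ζ_599 over Q is the 599-th cyclotomic polynomial Φ_599(x), which is irreducible over Q and has degree φ(599) = 598. Hence [Q(α):Q] = φ(599) = 598.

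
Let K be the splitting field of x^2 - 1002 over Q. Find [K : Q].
[K : Q] = 2

f(x) = x^2 - 1002 factors as (x - √1002)(x + √1002). The splitting field is K = Q(√1002). Since 1002 is squarefree and > 1, it is not a perfect square, so x^2 - 1002 is irreducible over Q and [Q(√1002) : Q] = 2. Hence [K : Q] = 2.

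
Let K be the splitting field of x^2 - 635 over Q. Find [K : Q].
[K : Q] = 2

f(x) = x^2 - 635 factors as (x - √635)(x + √635). The splitting field is K = Q(√635). Since 635 is squarefree and > 1, it is not a perfect square, so x^2 - 635 is irreducible over Q and [Q(√635) : Q] = 2. Hence [K : Q] = 2.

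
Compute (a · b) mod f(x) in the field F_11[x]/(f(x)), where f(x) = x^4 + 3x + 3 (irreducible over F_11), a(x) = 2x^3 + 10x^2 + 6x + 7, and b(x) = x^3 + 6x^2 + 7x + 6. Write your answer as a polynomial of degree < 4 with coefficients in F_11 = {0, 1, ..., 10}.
a · b ≡ 9x^3 + 6x^2 + 10x (mod f(x))

Multiply in F_11[x]: a(x)·b(x) = (2x^3 + 10x^2 + 6x + 7)·(x^3 + 6x^2 + 7x + 6) = 2x^6 + 3x^4 + 4x^3 + x^2 + 8x + 9. This has degree ≥ 4, so divide by f(x) over F_11: 2x^6 + 3x^4 + 4x^3 + x^2 + 8x + 9 = (2x^2 + 3)·(x^4 + 3x + 3) + (9x^3 + 6x^2 + 10x). Hence a·b ≡ 9x^3 + 6x^2 + 10x (mod f). (F_11[x]/(f) is a field with 11^4 = 14641 elements since f is irreducible of degree 4.)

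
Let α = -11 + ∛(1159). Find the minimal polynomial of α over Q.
m_α(x) = x^3 + 33x^2 + 363x + 172

Set β = α + 11 = ∛(1159), so β^3 = 1159. Then (α + 11)^3 - 1159 = 0, i.e. α is a root of g(x) = (x + 11)^3 - 1159 = x^3 + 33x^2 + 363x + 172. Since g(x) = h(x + 11) where h(x) = x^3 - 1159, and h is irreducible over Q (because 1159 is not a perfect cube, so h has no rational root, and a monic cubic with no rational root is irreducible), g is also irreducible (irreducibility is preserved under the substitution x → x + 11). Hence m_α(x) = x^3 + 33x^2 + 363x + 172.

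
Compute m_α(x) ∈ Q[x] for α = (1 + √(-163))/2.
m_α(x) = x^2 - x + 41

From 2α - 1 = √(-163), squaring gives (2α - 1)^2 = -163, i.e. 4α^2 - 4α + 1 = -163, so α^2 - α + (1 + 163)/4 = 0. Since -163 ≡ 1 (mod 4), (1 + 163)/4 = 41 ∈ Z. The polynomial x^2 - x + 41 has discriminant 1 - 4·(41) = -163, which is not a perfect square in Q (d = -163 is squarefree and ≠ 1), so x^2 - x + 41 is irreducible over Q. It is the minimal polynomial of α.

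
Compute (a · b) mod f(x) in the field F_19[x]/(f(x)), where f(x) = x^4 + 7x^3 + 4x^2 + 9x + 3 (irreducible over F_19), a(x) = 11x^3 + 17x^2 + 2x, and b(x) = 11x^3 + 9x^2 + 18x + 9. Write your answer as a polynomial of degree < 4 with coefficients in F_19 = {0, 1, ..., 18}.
a · b ≡ 3x^3 + 4x^2 + 18x + 9 (mod f(x))

Multiply in F_19[x]: a(x)·b(x) = (11x^3 + 17x^2 + 2x)·(11x^3 + 9x^2 + 18x + 9) = 7x^6 + x^5 + 12x^4 + 5x^3 + 18x^2 + 18x. This has degree ≥ 4, so divide by f(x) over F_19: 7x^6 + x^5 + 12x^4 + 5x^3 + 18x^2 + 18x = (7x^2 + 9x + 16)·(x^4 + 7x^3 + 4x^2 + 9x + 3) + (3x^3 + 4x^2 + 18x + 9). Hence a·b ≡ 3x^3 + 4x^2 + 18x + 9 (mod f). (F_19[x]/(f) is a field with 19^4 = 130321 elements since f is irreducible of degree 4.)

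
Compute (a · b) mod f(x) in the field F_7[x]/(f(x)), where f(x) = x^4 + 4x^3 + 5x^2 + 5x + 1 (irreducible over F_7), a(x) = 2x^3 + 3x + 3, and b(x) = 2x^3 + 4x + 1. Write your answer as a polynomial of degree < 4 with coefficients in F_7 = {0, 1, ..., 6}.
a · b ≡ 4x^3 + x^2 + 1 (mod f(x))

Multiply in F_7[x]: a(x)·b(x) = (2x^3 + 3x + 3)·(2x^3 + 4x + 1) = 4x^6 + x^3 + 5x^2 + x + 3. This has degree ≥ 4, so divide by f(x) over F_7: 4x^6 + x^3 + 5x^2 + x + 3 = (4x^2 + 5x + 2)·(x^4 + 4x^3 + 5x^2 + 5x + 1) + (4x^3 + x^2 + 1). Hence a·b ≡ 4x^3 + x^2 + 1 (mod f). (F_7[x]/(f) is a field with 7^4 = 2401 elements since f is irreducible of degree 4.)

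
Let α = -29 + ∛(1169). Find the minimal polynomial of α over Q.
m_α(x) = x^3 + 87x^2 + 2523x + 23220

Set β = α + 29 = ∛(1169), so β^3 = 1169. Then (α + 29)^3 - 1169 = 0, i.e. α is a root of g(x) = (x + 29)^3 - 1169 = x^3 + 87x^2 + 2523x + 23220. Since g(x) = h(x + 29) where h(x) = x^3 - 1169, and h is irreducible over Q (because 1169 is not a perfect cube, so h has no rational root, and a monic cubic with no rational root is irreducible), g is also irreducible (irreducibility is preserved under the substitution x → x + 29). Hence m_α(x) = x^3 + 87x^2 + 2523x + 23220.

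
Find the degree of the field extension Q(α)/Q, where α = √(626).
[Q(α):Q] = 2

[Q(α):Q] equals the degree of the minimal polynomial of α. Here α^2 = 626 and x^2 - 626 is irreducible (d = 626 is squarefree, ≠ 1, hence not a square), so deg(m_α) = 2. Thus [Q(α):Q] = 2.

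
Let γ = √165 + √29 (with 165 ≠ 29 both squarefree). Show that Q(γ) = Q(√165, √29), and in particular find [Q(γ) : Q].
[Q(γ) : Q] = 4 (equivalently, Q(γ) = Q(√165, √29))

Obviously Q(γ) ⊆ Q(√165, √29), and [Q(√165, √29):Q] = 4 (since 165, 29 are distinct squarefree integers > 1 with 4785 not a perfect square). To show equality we compute the minimal polynomial of γ. From γ = √165 + √29: γ^2 = 165 + 2√(4785) + 29 = 194 + 2√(4785), so γ^2 - 194 = 2√(4785); squaring, (γ^2 - 194)^2 = 4·4785, i.e. γ^4 - 388γ^2 + 37636 - 19140 = 0, i.e. γ^4 - 388γ^2 + 18496 = 0. So γ is a root of x^4 - 388x^2 + 18496. This polynomial is irreducible over Q: it has no rational root (each ±√165 ± √29 is irrational), and any factorization into two quadratics over Q would force √(4785) ∈ Q (pairing opposite roots) or √165, √29 ∈ Q (other pairings), all impossible. Hence [Q(γ):Q] = 4 = [Q(√165, √29):Q], so Q(γ) = Q(√165, √29).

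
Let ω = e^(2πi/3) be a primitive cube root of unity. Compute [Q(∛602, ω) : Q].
[Q(∛602, ω) : Q] = 6

[Q(∛602):Q] = 3 (min poly x^3 - 602, irreducible since 602 is not a perfect cube). [Q(ω):Q] = 2 (min poly x^2 + x + 1). Since Q(∛602) ⊂ R and ω ∉ R, we have ω ∉ Q(∛602), so x^2 + x + 1 remains irreducible over Q(∛602) and [Q(∛602, ω) : Q(∛602)] = 2. By the tower law, [Q(∛602, ω) : Q] = 3 · 2 = 6. (In fact Q(∛602, ω) is the splitting field of x^3 - 602 over Q.)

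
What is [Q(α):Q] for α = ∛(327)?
[Q(α):Q] = 3

The minimal polynomial of α is x^3 - 327, irreducible over Q since 327 is not a perfect cube (so x^3 - 327 has no rational root). Hence [Q(α):Q] = deg(m_α) = 3.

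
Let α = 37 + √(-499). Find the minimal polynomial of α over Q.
m_α(x) = x^2 - 74x + 1868

From α - 37 = √(-499), squaring gives (α - 37)^2 = -499, i.e. α^2 - 74α + 1369 = -499, so α^2 - 74α + 1868 = 0. The discriminant of x^2 - 74x + 1868 is (-74)^2 - 4·(1868) = 5476 - 7472 = -1996, and 4·(-499) is not a perfect square in Q since -499 is squarefree and ≠ 1. Hence x^2 - 74x + 1868 is irreducible over Q and is the minimal polynomial of α.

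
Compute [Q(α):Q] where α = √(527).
[Q(α):Q] = 2

[Q(α):Q] equals the degree of the minimal polynomial of α. Here α^2 = 527 and x^2 - 527 is irreducible (d = 527 is squarefree, ≠ 1, hence not a square), so deg(m_α) = 2. Thus [Q(α):Q] = 2.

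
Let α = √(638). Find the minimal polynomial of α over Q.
m_α(x) = x^2 - 638

α satisfies α^2 - 638 = 0, so x^2 - 638 annihilates α. Since d = 638 is squarefree and ≠ 1, it is not a perfect square in Q, so x^2 - 638 has no rational root and is therefore irreducible over Q (a degree-2 polynomial over a field is irreducible iff it has no root). Hence m_α(x) = x^2 - 638.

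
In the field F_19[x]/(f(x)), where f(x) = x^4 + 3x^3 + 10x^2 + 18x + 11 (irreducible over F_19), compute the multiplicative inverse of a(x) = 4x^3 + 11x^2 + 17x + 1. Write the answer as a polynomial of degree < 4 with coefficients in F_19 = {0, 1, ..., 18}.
a(x)^(-1) ≡ 11x^3 + 9x^2 + 15x + 4 (mod f(x))

Since f is irreducible over F_19, F_19[x]/(f) is a field and a(x) ≠ 0 has an inverse. Apply the extended Euclidean algorithm to f(x) and a(x) in F_19[x]: f(x) = (5x + 6)·a(x) + (11x^2 + 6x + 5);  a(x) = (9x + 3)·(11x^2 + 6x + 5) + (11x + 5);  (11x^2 + 6x + 5) = (x + 7)·(11x + 5) + (8). The last nonzero remainder is the constant 8 = gcd(f, a) in F_19. Back-substituting through the division chain expresses 8 = s(x)·a(x) + t(x)·f(x) with s(x) ≡ 12x^3 + 15x^2 + 6x + 13 (mod f), so (12x^3 + 15x^2 + 6x + 13)·a(x) ≡ 8 (mod f). Multiplying by 8^(-1) ≡ 12 in F_19 gives a(x)^(-1) ≡ 12·(12x^3 + 15x^2 + 6x + 13) ≡ 11x^3 + 9x^2 + 15x + 4 (mod f). Check: (4x^3 + 11x^2 + 17x + 1)·(11x^3 + 9x^2 + 15x + 4) = 6x^6 + 5x^5 + 4x^4 + 3x^3 + 4x^2 + 7x + 4 ≡ 1 (mod x^4 + 3x^3 + 10x^2 + 18x + 11).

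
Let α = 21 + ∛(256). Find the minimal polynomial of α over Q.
m_α(x) = x^3 - 63x^2 + 1323x - 9517

Set β = α - 21 = ∛(256), so β^3 = 256. Then (α - 21)^3 - 256 = 0, i.e. α is a root of g(x) = (x - 21)^3 - 256 = x^3 - 63x^2 + 1323x - 9517. Since g(x) = h(x - 21) where h(x) = x^3 - 256, and h is irreducible over Q (because 256 is not a perfect cube, so h has no rational root, and a monic cubic with no rational root is irreducible), g is also irreducible (irreducibility is preserved under the substitution x → x - 21). Hence m_α(x) = x^3 - 63x^2 + 1323x - 9517.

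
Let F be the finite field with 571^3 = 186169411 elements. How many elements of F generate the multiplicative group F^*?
There are φ(186169410) = 39657600 primitive elements

F_q^* is cyclic of order q - 1 = 186169410. A cyclic group of order m has exactly φ(m) generators. Here m = 186169410 = 2 · 3^2 · 5 · 7 · 19 · 103 · 151, so the number of primitive elements is φ(186169410) = 39657600.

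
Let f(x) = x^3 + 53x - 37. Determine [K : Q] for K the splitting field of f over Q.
[K : Q] = 6

By the rational root test, any rational root of the monic integer polynomial f(x) = x^3 + 53x - 37 must be an integer dividing the constant term -37, i.e. one of ±{1, 37}. Evaluating: f(1) = 17, f(-1) = -91, f(37) = 52577, f(-37) = -52651; none is 0, so f has no rational root and is therefore irreducible over Q (a cubic with no linear factor over a field is irreducible). For an irreducible cubic, the Galois group is A_3 or S_3 according as the discriminant disc(f) = -4a^3 - 27b^2 = -4·(53)^3 - 27·(-37)^2 = -632471 is or is not a square in Q. Here disc(f) = -632471 is not a perfect square in Q, so the Galois group of f over Q is not contained in A_3 and must be all of S_3. The splitting field has degree |S_3| = 6 over Q, so [K : Q] = 6.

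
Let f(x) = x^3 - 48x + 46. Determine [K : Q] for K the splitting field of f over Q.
[K : Q] = 6

By the rational root test, any rational root of the monic integer polynomial f(x) = x^3 - 48x + 46 must be an integer dividing the constant term 46, i.e. one of ±{1, 2, 23, 46}. Evaluating: f(1) = -1, f(-1) = 93, f(2) = -42, f(-2) = 134, f(23) = 11109, f(-23) = -11017, f(46) = 95174, f(-46) = -95082; none is 0, so f has no rational root and is therefore irreducible over Q (a cubic with no linear factor over a field is irreducible). For an irreducible cubic, the Galois group is A_3 or S_3 according as the discriminant disc(f) = -4a^3 - 27b^2 = -4·(-48)^3 - 27·(46)^2 = 385236 is or is not a square in Q. Here disc(f) = 385236 is not a perfect square in Q, so the Galois group of f over Q is not contained in A_3 and must be all of S_3. The splitting field has degree |S_3| = 6 over Q, so [K : Q] = 6.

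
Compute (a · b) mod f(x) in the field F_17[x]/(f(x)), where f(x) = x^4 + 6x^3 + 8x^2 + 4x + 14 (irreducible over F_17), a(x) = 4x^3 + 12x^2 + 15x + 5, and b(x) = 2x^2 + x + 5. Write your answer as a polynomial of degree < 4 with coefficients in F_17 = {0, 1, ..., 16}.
a · b ≡ 16x^3 + 9x^2 + 14x + 16 (mod f(x))

Multiply in F_17[x]: a(x)·b(x) = (4x^3 + 12x^2 + 15x + 5)·(2x^2 + x + 5) = 8x^5 + 11x^4 + 11x^3 + 12x + 8. This has degree ≥ 4, so divide by f(x) over F_17: 8x^5 + 11x^4 + 11x^3 + 12x + 8 = (8x + 14)·(x^4 + 6x^3 + 8x^2 + 4x + 14) + (16x^3 + 9x^2 + 14x + 16). Hence a·b ≡ 16x^3 + 9x^2 + 14x + 16 (mod f). (F_17[x]/(f) is a field with 17^4 = 83521 elements since f is irreducible of degree 4.)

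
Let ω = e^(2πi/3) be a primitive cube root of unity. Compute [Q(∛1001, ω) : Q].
[Q(∛1001, ω) : Q] = 6

[Q(∛1001):Q] = 3 (min poly x^3 - 1001, irreducible since 1001 is not a perfect cube). [Q(ω):Q] = 2 (min poly x^2 + x + 1). Since Q(∛1001) ⊂ R and ω ∉ R, we have ω ∉ Q(∛1001), so x^2 + x + 1 remains irreducible over Q(∛1001) and [Q(∛1001, ω) : Q(∛1001)] = 2. By the tower law, [Q(∛1001, ω) : Q] = 3 · 2 = 6. (In fact Q(∛1001, ω) is the splitting field of x^3 - 1001 over Q.)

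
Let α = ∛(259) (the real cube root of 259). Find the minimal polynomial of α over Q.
m_α(x) = x^3 - 259

α satisfies α^3 = 259, so x^3 - 259 annihilates α. By the rational root test, a rational root p/q (in lowest terms) of x^3 - 259 would satisfy p^3 = 259 q^3, forcing q = 1 and p^3 = 259; but 259 is not a perfect cube, contradiction. A monic cubic over Q with no rational root is irreducible (any nontrivial factorization would include a linear factor). Hence x^3 - 259 is the minimal polynomial of α, and in particular [Q(α):Q] = 3.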